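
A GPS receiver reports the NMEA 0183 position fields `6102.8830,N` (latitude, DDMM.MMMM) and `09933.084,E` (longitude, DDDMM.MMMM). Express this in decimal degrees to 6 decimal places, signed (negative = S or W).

Lat: split at 2 digits → 61° and 2.883′; 61 + 2.883/60 = 61.0480500
N ⇒ keep positive
Lon: degrees = first 3 digits = 99, minutes = 33.084; 99 + 33.084/60 = 99.5514000
E ⇒ keep positive

61.048050, 99.551400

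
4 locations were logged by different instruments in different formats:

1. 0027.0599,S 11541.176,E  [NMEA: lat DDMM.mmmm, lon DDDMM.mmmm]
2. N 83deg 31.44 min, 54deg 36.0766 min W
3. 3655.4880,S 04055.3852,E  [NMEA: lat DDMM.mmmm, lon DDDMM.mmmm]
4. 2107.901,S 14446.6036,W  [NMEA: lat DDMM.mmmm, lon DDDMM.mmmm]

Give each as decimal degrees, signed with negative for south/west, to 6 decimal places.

1. -0.450998, 115.686267
2. 83.524000, -54.601277
3. -36.924800, 40.923087
4. -21.131683, -144.776727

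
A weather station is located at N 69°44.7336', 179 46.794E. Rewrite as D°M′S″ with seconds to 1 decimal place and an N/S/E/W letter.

Latitude: 44.73360′ → 44′ and 0.73360 × 60 = 44.016″
Lon: 46.79400′ → 46′ and 0.79400 × 60 = 47.640″

69°44′44.0″ N, 179°46′47.6″ E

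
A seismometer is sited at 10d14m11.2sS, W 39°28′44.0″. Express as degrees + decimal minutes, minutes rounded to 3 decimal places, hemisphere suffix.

10° 14.187′ S, 39° 28.733′ W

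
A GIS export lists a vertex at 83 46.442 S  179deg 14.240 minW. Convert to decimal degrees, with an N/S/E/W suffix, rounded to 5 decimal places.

83.77403° S, 179.23733° W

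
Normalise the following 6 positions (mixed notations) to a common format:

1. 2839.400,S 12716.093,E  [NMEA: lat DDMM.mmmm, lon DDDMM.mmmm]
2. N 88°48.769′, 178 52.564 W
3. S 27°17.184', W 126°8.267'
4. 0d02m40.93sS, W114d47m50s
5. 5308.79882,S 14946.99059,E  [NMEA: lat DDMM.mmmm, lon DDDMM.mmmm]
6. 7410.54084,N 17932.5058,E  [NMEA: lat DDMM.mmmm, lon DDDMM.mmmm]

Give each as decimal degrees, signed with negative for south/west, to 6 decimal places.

Point 1:
  Lat: split at 2 digits → 28° and 39.4′; 28 + 39.4/60 = 28.6566667
  S → negative
  λ: degrees = first 3 digits = 127, minutes = 16.093; 127 + 16.093/60 = 127.2682167
  E ⇒ keep positive
Point 2:
  φ: 48.769′ = 0.812817°; total 88.8128167
  N ⇒ keep positive
  Longitude: 52.564′ = 0.876067°; total 178.8760667
  hemisphere W, so the sign is −
Point 3:
  φ: 17.184′ = 0.286400°; total 27.2864000
  S ⇒ negate
  Lon: 8.267′ = 0.137783°; total 126.1377833
  W ⇒ negate
Point 4:
  Latitude: 0 + 2/60 + 40.93/3600 = 0.0447028
  hemisphere S, so the sign is −
  Longitude: 114° + 47/60 + 50/3600 = 114 + 0.783333 + 0.013889 = 114.7972222
  W ⇒ negate
Point 5:
  Lat: degrees = first 2 digits = 53, minutes = 8.79882; 53 + 8.79882/60 = 53.1466470
  S → negative
  Lon: degrees = first 3 digits = 149, minutes = 46.99059; 149 + 46.99059/60 = 149.7831765
  E → positive
Point 6:
  φ: degrees = first 2 digits = 74, minutes = 10.54084; 74 + 10.54084/60 = 74.1756807
  N ⇒ keep positive
  Lon: degrees = first 3 digits = 179, minutes = 32.5058; 179 + 32.5058/60 = 179.5417633
  E → positive

1. -28.656667, 127.268217
2. 88.812817, -178.876067
3. -27.286400, -126.137783
4. -0.044703, -114.797222
5. -53.146647, 149.783177
6. 74.175681, 179.541763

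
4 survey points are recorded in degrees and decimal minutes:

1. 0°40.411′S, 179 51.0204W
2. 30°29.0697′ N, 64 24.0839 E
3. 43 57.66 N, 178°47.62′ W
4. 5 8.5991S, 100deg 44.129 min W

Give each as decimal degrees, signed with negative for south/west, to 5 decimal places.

1. -0.67352, -179.85034
2. 30.48450, 64.40140
3. 43.96100, -178.79367
4. -5.14332, -100.73548

Point 1:
  φ: 0 + 40.411/60 = 0.673517
  hemisphere S, so the sign is −
  Longitude: 51.0204′ = 0.850340°; total 179.850340
  W → negative
Point 2:
  Latitude: 29.0697′ = 0.484495°; total 30.484495
  N ⇒ keep positive
  Longitude: 24.0839′ = 0.401398°; total 64.401398
  E ⇒ keep positive
Point 3:
  Lat: 57.66′ = 0.961000°; total 43.961000
  N → positive
  λ: 178 + 47.62/60 = 178.793667
  W ⇒ negate
Point 4:
  φ: 8.5991′ = 0.143318°; total 5.143318
  hemisphere S, so the sign is −
  Longitude: 100 + 44.129/60 = 100.735483
  W → negative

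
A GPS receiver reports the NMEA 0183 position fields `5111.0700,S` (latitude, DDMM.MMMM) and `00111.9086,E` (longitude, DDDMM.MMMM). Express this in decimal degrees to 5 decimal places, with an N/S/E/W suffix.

Latitude: degrees = first 2 digits = 51, minutes = 11.07; 51 + 11.07/60 = 51.184500
λ: degrees = first 3 digits = 1, minutes = 11.9086; 1 + 11.9086/60 = 1.198477

51.18450° S, 1.19848° E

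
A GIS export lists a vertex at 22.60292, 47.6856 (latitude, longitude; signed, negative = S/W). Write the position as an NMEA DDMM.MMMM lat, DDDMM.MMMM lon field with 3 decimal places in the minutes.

Lat: minutes = (22.602920 − 22) × 60 = 36.17520
λ: fractional part 0.685600 → 41.13600 minutes

2236.175,N / 04741.136,E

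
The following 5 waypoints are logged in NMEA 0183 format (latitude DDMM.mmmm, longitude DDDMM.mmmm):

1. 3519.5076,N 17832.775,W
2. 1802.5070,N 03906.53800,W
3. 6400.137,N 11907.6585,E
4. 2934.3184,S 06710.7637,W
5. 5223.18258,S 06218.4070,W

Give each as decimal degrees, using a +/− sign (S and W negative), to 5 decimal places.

Point 1:
  φ: degrees = first 2 digits = 35, minutes = 19.5076; 35 + 19.5076/60 = 35.325127
  N → positive
  Longitude: split at 3 digits → 178° and 32.775′; 178 + 32.775/60 = 178.546250
  W → negative
Point 2:
  Latitude: degrees = first 2 digits = 18, minutes = 2.507; 18 + 2.507/60 = 18.041783
  N → positive
  Lon: degrees = first 3 digits = 39, minutes = 6.538; 39 + 6.538/60 = 39.108967
  hemisphere W, so the sign is −
Point 3:
  Latitude: degrees = first 2 digits = 64, minutes = 0.137; 64 + 0.137/60 = 64.002283
  N ⇒ keep positive
  Longitude: degrees = first 3 digits = 119, minutes = 7.6585; 119 + 7.6585/60 = 119.127642
  E ⇒ keep positive
Point 4:
  Latitude: degrees = first 2 digits = 29, minutes = 34.3184; 29 + 34.3184/60 = 29.571973
  hemisphere S, so the sign is −
  Longitude: split at 3 digits → 067° and 10.7637′; 67 + 10.7637/60 = 67.179395
  W ⇒ negate
Point 5:
  Lat: degrees = first 2 digits = 52, minutes = 23.18258; 52 + 23.18258/60 = 52.386376
  S ⇒ negate
  Longitude: split at 3 digits → 062° and 18.407′; 62 + 18.407/60 = 62.306783
  W → negative

1. 35.32513, -178.54625
2. 18.04178, -39.10897
3. 64.00228, 119.12764
4. -29.57197, -67.17940
5. -52.38638, -62.30678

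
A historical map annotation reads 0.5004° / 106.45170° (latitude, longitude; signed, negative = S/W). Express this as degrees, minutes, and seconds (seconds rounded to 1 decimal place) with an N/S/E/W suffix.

0°30′1.4″ N, 106°27′6.1″ E

Lat: whole degrees 0; 30.02400′ → 30′ and 1.440″
Longitude: 0.451700° → 27.10200′; 0.10200 × 60 = 6.120″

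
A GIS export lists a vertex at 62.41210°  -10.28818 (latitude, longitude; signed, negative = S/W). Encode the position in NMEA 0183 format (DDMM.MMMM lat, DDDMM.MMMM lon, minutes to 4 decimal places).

6224.7260,N / 01017.2908,W

Latitude: fractional part 0.412100 → 24.726000 minutes
Longitude is negative → W; |value| = 10.288180
Longitude: 10° + 0.288180 × 60 = 10° 17.290800′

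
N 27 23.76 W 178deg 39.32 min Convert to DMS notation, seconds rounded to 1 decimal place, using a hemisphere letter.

Latitude: fractional minutes 0.76000 × 60 = 45.600″
Longitude: 39.32000′ → 39′ and 0.32000 × 60 = 19.200″

27°23′45.6″ N, 178°39′19.2″ W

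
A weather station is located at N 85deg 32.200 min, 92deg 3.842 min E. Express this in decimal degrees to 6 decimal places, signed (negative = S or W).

85.536667, 92.064033

φ: 32.2′ = 0.536667°; total 85.5366667
N ⇒ keep positive
Lon: 3.842′ = 0.064033°; total 92.0640333
E → positive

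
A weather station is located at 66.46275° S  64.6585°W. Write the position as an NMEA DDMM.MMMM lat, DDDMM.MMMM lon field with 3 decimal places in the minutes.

Latitude: fractional part 0.462750 → 27.76500 minutes
Lon: fractional part 0.658500 → 39.51000 minutes

6627.765,S / 06439.510,W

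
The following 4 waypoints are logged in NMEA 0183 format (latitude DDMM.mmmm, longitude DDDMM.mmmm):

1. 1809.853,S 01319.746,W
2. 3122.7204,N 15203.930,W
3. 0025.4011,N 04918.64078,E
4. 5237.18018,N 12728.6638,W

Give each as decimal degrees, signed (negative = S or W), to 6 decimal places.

1. -18.164217, -13.329100
2. 31.378673, -152.065500
3. 0.423352, 49.310680
4. 52.619670, -127.477730

Point 1:
  Lat: split at 2 digits → 18° and 9.853′; 18 + 9.853/60 = 18.1642167
  S ⇒ negate
  Lon: degrees = first 3 digits = 13, minutes = 19.746; 13 + 19.746/60 = 13.3291000
  W → negative
Point 2:
  Lat: split at 2 digits → 31° and 22.7204′; 31 + 22.7204/60 = 31.3786733
  N ⇒ keep positive
  Lon: split at 3 digits → 152° and 3.93′; 152 + 3.93/60 = 152.0655000
  W ⇒ negate
Point 3:
  Lat: split at 2 digits → 00° and 25.4011′; 0 + 25.4011/60 = 0.4233517
  N → positive
  Lon: degrees = first 3 digits = 49, minutes = 18.64078; 49 + 18.64078/60 = 49.3106797
  E → positive
Point 4:
  φ: degrees = first 2 digits = 52, minutes = 37.18018; 52 + 37.18018/60 = 52.6196697
  N → positive
  Lon: split at 3 digits → 127° and 28.6638′; 127 + 28.6638/60 = 127.4777300
  hemisphere W, so the sign is −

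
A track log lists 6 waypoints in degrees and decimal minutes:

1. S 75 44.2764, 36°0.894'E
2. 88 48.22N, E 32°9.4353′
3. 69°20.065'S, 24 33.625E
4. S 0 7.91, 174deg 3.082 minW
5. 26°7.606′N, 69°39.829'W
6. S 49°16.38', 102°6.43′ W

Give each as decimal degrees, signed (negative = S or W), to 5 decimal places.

Point 1:
  Latitude: 75 + 44.2764/60 = 75.737940
  hemisphere S, so the sign is −
  Lon: 0.894′ = 0.014900°; total 36.014900
  E ⇒ keep positive
Point 2:
  Latitude: 48.22′ = 0.803667°; total 88.803667
  N → positive
  λ: 9.4353′ = 0.157255°; total 32.157255
  E ⇒ keep positive
Point 3:
  Latitude: 69 + 20.065/60 = 69.334417
  S ⇒ negate
  Longitude: 33.625′ = 0.560417°; total 24.560417
  E → positive
Point 4:
  φ: 7.91′ = 0.131833°; total 0.131833
  S → negative
  Lon: 174 + 3.082/60 = 174.051367
  W ⇒ negate
Point 5:
  φ: 26 + 7.606/60 = 26.126767
  N ⇒ keep positive
  λ: 69 + 39.829/60 = 69.663817
  hemisphere W, so the sign is −
Point 6:
  Latitude: 16.38′ = 0.273000°; total 49.273000
  S → negative
  λ: 102 + 6.43/60 = 102.107167
  hemisphere W, so the sign is −

1. -75.73794, 36.01490
2. 88.80367, 32.15726
3. -69.33442, 24.56042
4. -0.13183, -174.05137
5. 26.12677, -69.66382
6. -49.27300, -102.10717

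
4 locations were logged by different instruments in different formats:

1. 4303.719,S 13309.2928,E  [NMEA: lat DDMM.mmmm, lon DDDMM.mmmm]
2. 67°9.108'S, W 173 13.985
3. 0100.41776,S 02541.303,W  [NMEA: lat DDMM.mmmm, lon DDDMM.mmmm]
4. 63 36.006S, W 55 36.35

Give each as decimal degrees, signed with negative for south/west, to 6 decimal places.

Point 1:
  φ: degrees = first 2 digits = 43, minutes = 3.719; 43 + 3.719/60 = 43.0619833
  hemisphere S, so the sign is −
  Longitude: degrees = first 3 digits = 133, minutes = 9.2928; 133 + 9.2928/60 = 133.1548800
  E → positive
Point 2:
  φ: 9.108′ = 0.151800°; total 67.1518000
  hemisphere S, so the sign is −
  Lon: 13.985′ = 0.233083°; total 173.2330833
  hemisphere W, so the sign is −
Point 3:
  Lat: split at 2 digits → 01° and 0.41776′; 1 + 0.41776/60 = 1.0069627
  hemisphere S, so the sign is −
  Longitude: degrees = first 3 digits = 25, minutes = 41.303; 25 + 41.303/60 = 25.6883833
  hemisphere W, so the sign is −
Point 4:
  Latitude: 63 + 36.006/60 = 63.6001000
  hemisphere S, so the sign is −
  Lon: 36.35′ = 0.605833°; total 55.6058333
  hemisphere W, so the sign is −

1. -43.061983, 133.154880
2. -67.151800, -173.233083
3. -1.006963, -25.688383
4. -63.600100, -55.605833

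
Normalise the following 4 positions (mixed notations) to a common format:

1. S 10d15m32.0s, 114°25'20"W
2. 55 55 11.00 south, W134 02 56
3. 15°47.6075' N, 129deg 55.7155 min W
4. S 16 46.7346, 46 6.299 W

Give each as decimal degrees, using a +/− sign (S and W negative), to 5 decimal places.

Point 1:
  φ: 10° + 15/60 + 32/3600 = 10 + 0.250000 + 0.008889 = 10.258889
  hemisphere S, so the sign is −
  Longitude: 114° + 25/60 + 20/3600 = 114 + 0.416667 + 0.005556 = 114.422222
  hemisphere W, so the sign is −
Point 2:
  Lat: 55′ + 11″ = 55.18333′; 55 + 55.18333/60 = 55.919722
  S ⇒ negate
  Longitude: 134° + 2/60 + 56/3600 = 134 + 0.033333 + 0.015556 = 134.048889
  W → negative
Point 3:
  φ: 47.6075′ = 0.793458°; total 15.793458
  N ⇒ keep positive
  λ: 55.7155′ = 0.928592°; total 129.928592
  W ⇒ negate
Point 4:
  Lat: 46.7346′ = 0.778910°; total 16.778910
  hemisphere S, so the sign is −
  λ: 46 + 6.299/60 = 46.104983
  W ⇒ negate

1. -10.25889, -114.42222
2. -55.91972, -134.04889
3. 15.79346, -129.92859
4. -16.77891, -46.10498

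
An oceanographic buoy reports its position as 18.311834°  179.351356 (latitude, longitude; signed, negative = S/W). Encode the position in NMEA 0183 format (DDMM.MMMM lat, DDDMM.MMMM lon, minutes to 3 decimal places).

1818.710,N / 17921.081,E

Lat: 18° + 0.311834 × 60 = 18° 18.71004′
Longitude: 179° + 0.351356 × 60 = 179° 21.08136′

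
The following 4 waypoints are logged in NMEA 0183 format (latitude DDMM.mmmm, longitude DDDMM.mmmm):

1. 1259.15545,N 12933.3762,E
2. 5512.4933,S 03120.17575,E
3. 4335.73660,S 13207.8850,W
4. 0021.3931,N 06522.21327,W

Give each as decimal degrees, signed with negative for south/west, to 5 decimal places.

1. 12.98592, 129.55627
2. -55.20822, 31.33626
3. -43.59561, -132.13142
4. 0.35655, -65.37022

Point 1:
  Lat: split at 2 digits → 12° and 59.15545′; 12 + 59.15545/60 = 12.985924
  N ⇒ keep positive
  λ: split at 3 digits → 129° and 33.3762′; 129 + 33.3762/60 = 129.556270
  E ⇒ keep positive
Point 2:
  φ: split at 2 digits → 55° and 12.4933′; 55 + 12.4933/60 = 55.208222
  hemisphere S, so the sign is −
  Lon: degrees = first 3 digits = 31, minutes = 20.17575; 31 + 20.17575/60 = 31.336263
  E → positive
Point 3:
  Lat: degrees = first 2 digits = 43, minutes = 35.7366; 43 + 35.7366/60 = 43.595610
  S ⇒ negate
  λ: split at 3 digits → 132° and 7.885′; 132 + 7.885/60 = 132.131417
  hemisphere W, so the sign is −
Point 4:
  φ: split at 2 digits → 00° and 21.3931′; 0 + 21.3931/60 = 0.356552
  N ⇒ keep positive
  Longitude: degrees = first 3 digits = 65, minutes = 22.21327; 65 + 22.21327/60 = 65.370221
  W → negative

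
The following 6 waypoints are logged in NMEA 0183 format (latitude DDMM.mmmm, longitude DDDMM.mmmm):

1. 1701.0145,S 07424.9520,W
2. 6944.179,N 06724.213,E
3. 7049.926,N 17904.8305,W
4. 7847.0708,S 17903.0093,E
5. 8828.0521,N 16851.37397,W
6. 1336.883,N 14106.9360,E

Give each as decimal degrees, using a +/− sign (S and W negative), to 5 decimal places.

1. -17.01691, -74.41587
2. 69.73632, 67.40355
3. 70.83210, -179.08051
4. -78.78451, 179.05016
5. 88.46754, -168.85623
6. 13.61472, 141.11560

Point 1:
  Lat: degrees = first 2 digits = 17, minutes = 1.0145; 17 + 1.0145/60 = 17.016908
  S ⇒ negate
  λ: split at 3 digits → 074° and 24.952′; 74 + 24.952/60 = 74.415867
  W ⇒ negate
Point 2:
  Latitude: split at 2 digits → 69° and 44.179′; 69 + 44.179/60 = 69.736317
  N ⇒ keep positive
  Longitude: degrees = first 3 digits = 67, minutes = 24.213; 67 + 24.213/60 = 67.403550
  E → positive
Point 3:
  φ: split at 2 digits → 70° and 49.926′; 70 + 49.926/60 = 70.832100
  N → positive
  λ: degrees = first 3 digits = 179, minutes = 4.8305; 179 + 4.8305/60 = 179.080508
  W → negative
Point 4:
  φ: degrees = first 2 digits = 78, minutes = 47.0708; 78 + 47.0708/60 = 78.784513
  hemisphere S, so the sign is −
  Longitude: degrees = first 3 digits = 179, minutes = 3.0093; 179 + 3.0093/60 = 179.050155
  E → positive
Point 5:
  Lat: degrees = first 2 digits = 88, minutes = 28.0521; 88 + 28.0521/60 = 88.467535
  N ⇒ keep positive
  Lon: degrees = first 3 digits = 168, minutes = 51.37397; 168 + 51.37397/60 = 168.856233
  hemisphere W, so the sign is −
Point 6:
  φ: degrees = first 2 digits = 13, minutes = 36.883; 13 + 36.883/60 = 13.614717
  N → positive
  λ: degrees = first 3 digits = 141, minutes = 6.936; 141 + 6.936/60 = 141.115600
  E ⇒ keep positive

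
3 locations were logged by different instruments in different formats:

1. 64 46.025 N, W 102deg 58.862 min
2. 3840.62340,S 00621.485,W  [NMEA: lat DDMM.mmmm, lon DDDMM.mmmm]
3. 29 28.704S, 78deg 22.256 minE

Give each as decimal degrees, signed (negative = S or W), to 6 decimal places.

Point 1:
  Latitude: 64 + 46.025/60 = 64.7670833
  N → positive
  Lon: 58.862′ = 0.981033°; total 102.9810333
  hemisphere W, so the sign is −
Point 2:
  φ: split at 2 digits → 38° and 40.6234′; 38 + 40.6234/60 = 38.6770567
  S ⇒ negate
  Longitude: split at 3 digits → 006° and 21.485′; 6 + 21.485/60 = 6.3580833
  W ⇒ negate
Point 3:
  Latitude: 28.704′ = 0.478400°; total 29.4784000
  S → negative
  Lon: 78 + 22.256/60 = 78.3709333
  E → positive

1. 64.767083, -102.981033
2. -38.677057, -6.358083
3. -29.478400, 78.370933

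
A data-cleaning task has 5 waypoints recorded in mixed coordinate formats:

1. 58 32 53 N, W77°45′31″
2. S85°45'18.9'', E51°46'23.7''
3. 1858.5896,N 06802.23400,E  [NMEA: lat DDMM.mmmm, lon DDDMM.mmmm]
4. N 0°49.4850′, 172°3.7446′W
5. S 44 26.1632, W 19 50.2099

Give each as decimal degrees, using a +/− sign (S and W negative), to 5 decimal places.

Point 1:
  φ: 32′ + 53″ = 32.88333′; 58 + 32.88333/60 = 58.548056
  N → positive
  Longitude: 45′ + 31″ = 45.51667′; 77 + 45.51667/60 = 77.758611
  hemisphere W, so the sign is −
Point 2:
  Lat: 85 + 45/60 + 18.9/3600 = 85.755250
  S → negative
  Longitude: 51 + 46/60 + 23.7/3600 = 51.773250
  E → positive
Point 3:
  φ: degrees = first 2 digits = 18, minutes = 58.5896; 18 + 58.5896/60 = 18.976493
  N → positive
  λ: split at 3 digits → 068° and 2.234′; 68 + 2.234/60 = 68.037233
  E → positive
Point 4:
  Lat: 0 + 49.485/60 = 0.824750
  N ⇒ keep positive
  λ: 172 + 3.7446/60 = 172.062410
  W → negative
Point 5:
  φ: 44 + 26.1632/60 = 44.436053
  S ⇒ negate
  λ: 50.2099′ = 0.836832°; total 19.836832
  hemisphere W, so the sign is −

1. 58.54806, -77.75861
2. -85.75525, 51.77325
3. 18.97649, 68.03723
4. 0.82475, -172.06241
5. -44.43605, -19.83683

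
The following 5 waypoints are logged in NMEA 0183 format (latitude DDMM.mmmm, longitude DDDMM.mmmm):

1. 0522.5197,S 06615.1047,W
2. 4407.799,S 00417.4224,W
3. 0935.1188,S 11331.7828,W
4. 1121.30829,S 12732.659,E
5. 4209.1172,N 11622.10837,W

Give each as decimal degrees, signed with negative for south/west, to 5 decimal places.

1. -5.37533, -66.25175
2. -44.12998, -4.29037
3. -9.58531, -113.52971
4. -11.35514, 127.54432
5. 42.15195, -116.36847

Point 1:
  φ: split at 2 digits → 05° and 22.5197′; 5 + 22.5197/60 = 5.375328
  S → negative
  λ: degrees = first 3 digits = 66, minutes = 15.1047; 66 + 15.1047/60 = 66.251745
  hemisphere W, so the sign is −
Point 2:
  φ: split at 2 digits → 44° and 7.799′; 44 + 7.799/60 = 44.129983
  S → negative
  Lon: split at 3 digits → 004° and 17.4224′; 4 + 17.4224/60 = 4.290373
  hemisphere W, so the sign is −
Point 3:
  Lat: degrees = first 2 digits = 9, minutes = 35.1188; 9 + 35.1188/60 = 9.585313
  hemisphere S, so the sign is −
  Longitude: split at 3 digits → 113° and 31.7828′; 113 + 31.7828/60 = 113.529713
  W ⇒ negate
Point 4:
  Latitude: degrees = first 2 digits = 11, minutes = 21.30829; 11 + 21.30829/60 = 11.355138
  S → negative
  Longitude: split at 3 digits → 127° and 32.659′; 127 + 32.659/60 = 127.544317
  E → positive
Point 5:
  Latitude: split at 2 digits → 42° and 9.1172′; 42 + 9.1172/60 = 42.151953
  N → positive
  Longitude: degrees = first 3 digits = 116, minutes = 22.10837; 116 + 22.10837/60 = 116.368473
  W → negative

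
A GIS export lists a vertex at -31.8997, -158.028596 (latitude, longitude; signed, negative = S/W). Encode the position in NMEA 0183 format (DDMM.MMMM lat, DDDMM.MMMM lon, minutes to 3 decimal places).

3153.982,S / 15801.716,W

Latitude is negative → S; |value| = 31.899700
Latitude: fractional part 0.899700 → 53.98200 minutes
Longitude is negative → W; |value| = 158.028596
Lon: minutes = (158.028596 − 158) × 60 = 1.71576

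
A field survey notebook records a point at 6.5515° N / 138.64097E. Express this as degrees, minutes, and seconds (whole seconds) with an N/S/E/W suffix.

6°33′5″ N, 138°38′27″ E

Lat: 0.551500 × 60 = 33.09000′ → 33′, remainder × 60 = 5.40″
Longitude: 0.640970 × 60 = 38.45820′ → 38′, remainder × 60 = 27.49″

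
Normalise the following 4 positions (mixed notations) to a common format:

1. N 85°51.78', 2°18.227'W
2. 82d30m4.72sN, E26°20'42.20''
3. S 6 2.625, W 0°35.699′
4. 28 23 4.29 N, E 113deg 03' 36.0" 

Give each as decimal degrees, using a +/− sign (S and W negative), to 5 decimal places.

1. 85.86300, -2.30378
2. 82.50131, 26.34506
3. -6.04375, -0.59498
4. 28.38453, 113.06000

Point 1:
  Lat: 51.78′ = 0.863000°; total 85.863000
  N → positive
  Lon: 2 + 18.227/60 = 2.303783
  hemisphere W, so the sign is −
Point 2:
  φ: 30′ + 4.72″ = 30.07867′; 82 + 30.07867/60 = 82.501311
  N ⇒ keep positive
  Lon: 26° + 20/60 + 42.2/3600 = 26 + 0.333333 + 0.011722 = 26.345056
  E ⇒ keep positive
Point 3:
  φ: 6 + 2.625/60 = 6.043750
  S → negative
  Lon: 35.699′ = 0.594983°; total 0.594983
  W ⇒ negate
Point 4:
  Lat: 28° + 23/60 + 4.29/3600 = 28 + 0.383333 + 0.001192 = 28.384525
  N ⇒ keep positive
  Lon: 113 + 3/60 + 36/3600 = 113.060000
  E ⇒ keep positive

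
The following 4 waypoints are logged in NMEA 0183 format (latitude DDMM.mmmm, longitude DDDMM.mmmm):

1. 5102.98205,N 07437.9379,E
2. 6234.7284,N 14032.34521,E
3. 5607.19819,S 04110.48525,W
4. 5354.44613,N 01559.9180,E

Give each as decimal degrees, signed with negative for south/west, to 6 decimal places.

1. 51.049701, 74.632298
2. 62.578807, 140.539087
3. -56.119970, -41.174754
4. 53.907436, 15.998633

Point 1:
  Latitude: degrees = first 2 digits = 51, minutes = 2.98205; 51 + 2.98205/60 = 51.0497008
  N ⇒ keep positive
  Longitude: split at 3 digits → 074° and 37.9379′; 74 + 37.9379/60 = 74.6322983
  E → positive
Point 2:
  Latitude: split at 2 digits → 62° and 34.7284′; 62 + 34.7284/60 = 62.5788067
  N → positive
  Lon: degrees = first 3 digits = 140, minutes = 32.34521; 140 + 32.34521/60 = 140.5390868
  E ⇒ keep positive
Point 3:
  φ: degrees = first 2 digits = 56, minutes = 7.19819; 56 + 7.19819/60 = 56.1199698
  S → negative
  Lon: degrees = first 3 digits = 41, minutes = 10.48525; 41 + 10.48525/60 = 41.1747542
  W → negative
Point 4:
  Latitude: degrees = first 2 digits = 53, minutes = 54.44613; 53 + 54.44613/60 = 53.9074355
  N → positive
  Longitude: split at 3 digits → 015° and 59.918′; 15 + 59.918/60 = 15.9986333
  E ⇒ keep positive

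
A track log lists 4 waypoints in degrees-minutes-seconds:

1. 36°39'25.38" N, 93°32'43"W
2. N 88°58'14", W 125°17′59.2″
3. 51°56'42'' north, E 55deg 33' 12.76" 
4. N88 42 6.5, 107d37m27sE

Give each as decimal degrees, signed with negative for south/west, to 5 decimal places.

1. 36.65705, -93.54528
2. 88.97056, -125.29978
3. 51.94500, 55.55354
4. 88.70181, 107.62417

Point 1:
  Lat: 39′ + 25.38″ = 39.42300′; 36 + 39.42300/60 = 36.657050
  N → positive
  Lon: 93 + 32/60 + 43/3600 = 93.545278
  W ⇒ negate
Point 2:
  Latitude: 88 + 58/60 + 14/3600 = 88.970556
  N ⇒ keep positive
  Longitude: 125 + 17/60 + 59.2/3600 = 125.299778
  W ⇒ negate
Point 3:
  Lat: 51 + 56/60 + 42/3600 = 51.945000
  N → positive
  Lon: 55 + 33/60 + 12.76/3600 = 55.553544
  E → positive
Point 4:
  Lat: 88° + 42/60 + 6.5/3600 = 88 + 0.700000 + 0.001806 = 88.701806
  N ⇒ keep positive
  λ: 107° + 37/60 + 27/3600 = 107 + 0.616667 + 0.007500 = 107.624167
  E → positive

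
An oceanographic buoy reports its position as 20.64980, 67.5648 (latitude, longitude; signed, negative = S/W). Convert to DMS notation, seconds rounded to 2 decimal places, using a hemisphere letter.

Latitude: 0.649800 × 60 = 38.98800′ → 38′, remainder × 60 = 59.2800″
λ: 0.564800 × 60 = 33.88800′ → 33′, remainder × 60 = 53.2800″

20°38′59.28″ N, 67°33′53.28″ E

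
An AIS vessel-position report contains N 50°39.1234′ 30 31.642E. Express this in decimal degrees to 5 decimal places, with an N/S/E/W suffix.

50.65206° N, 30.52737° E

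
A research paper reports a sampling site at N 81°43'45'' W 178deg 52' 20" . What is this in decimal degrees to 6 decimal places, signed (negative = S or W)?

φ: 43′ + 45″ = 43.75000′; 81 + 43.75000/60 = 81.7291667
N → positive
λ: 178° + 52/60 + 20/3600 = 178 + 0.866667 + 0.005556 = 178.8722222
W → negative

81.729167, -178.872222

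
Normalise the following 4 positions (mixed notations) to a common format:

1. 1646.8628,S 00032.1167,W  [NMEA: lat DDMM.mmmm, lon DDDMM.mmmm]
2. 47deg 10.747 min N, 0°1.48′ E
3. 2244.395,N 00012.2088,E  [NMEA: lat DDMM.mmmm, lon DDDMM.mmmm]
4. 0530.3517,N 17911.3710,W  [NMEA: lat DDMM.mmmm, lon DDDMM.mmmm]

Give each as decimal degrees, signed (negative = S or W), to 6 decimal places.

1. -16.781047, -0.535278
2. 47.179117, 0.024667
3. 22.739917, 0.203480
4. 5.505862, -179.189517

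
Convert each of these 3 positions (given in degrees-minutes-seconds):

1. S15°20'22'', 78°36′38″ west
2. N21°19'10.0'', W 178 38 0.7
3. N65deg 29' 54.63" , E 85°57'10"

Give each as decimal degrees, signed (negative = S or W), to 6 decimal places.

1. -15.339444, -78.610556
2. 21.319444, -178.633528
3. 65.498508, 85.952778

Point 1:
  Lat: 15° + 20/60 + 22/3600 = 15 + 0.333333 + 0.006111 = 15.3394444
  S → negative
  Longitude: 78° + 36/60 + 38/3600 = 78 + 0.600000 + 0.010556 = 78.6105556
  W ⇒ negate
Point 2:
  Latitude: 19′ + 10″ = 19.16667′; 21 + 19.16667/60 = 21.3194444
  N ⇒ keep positive
  Longitude: 178 + 38/60 + 0.7/3600 = 178.6335278
  W ⇒ negate
Point 3:
  φ: 65 + 29/60 + 54.63/3600 = 65.4985083
  N ⇒ keep positive
  λ: 85 + 57/60 + 10/3600 = 85.9527778
  E → positive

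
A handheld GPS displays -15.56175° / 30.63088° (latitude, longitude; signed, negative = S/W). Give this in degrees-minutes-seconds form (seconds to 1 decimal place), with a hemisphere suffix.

Latitude is negative → S; |value| = 15.561750
φ: 0.561750° → 33.70500′; 0.70500 × 60 = 42.300″
Longitude: 0.630880° → 37.85280′; 0.85280 × 60 = 51.168″

15°33′42.3″ S, 30°37′51.2″ E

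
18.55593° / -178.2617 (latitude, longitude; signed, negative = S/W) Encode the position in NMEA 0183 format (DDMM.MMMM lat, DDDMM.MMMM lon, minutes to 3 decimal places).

1833.356,N / 17815.702,W

φ: 18° + 0.555930 × 60 = 18° 33.35580′
Longitude is negative → W; |value| = 178.261700
Longitude: minutes = (178.261700 − 178) × 60 = 15.70200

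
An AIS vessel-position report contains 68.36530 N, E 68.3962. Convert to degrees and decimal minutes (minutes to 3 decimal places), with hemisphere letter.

68° 21.918′ N, 68° 23.772′ E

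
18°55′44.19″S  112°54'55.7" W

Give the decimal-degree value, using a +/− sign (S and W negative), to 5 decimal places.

-18.92894, -112.91547

Latitude: 18 + 55/60 + 44.19/3600 = 18.928942
S ⇒ negate
Longitude: 112° + 54/60 + 55.7/3600 = 112 + 0.900000 + 0.015472 = 112.915472
W ⇒ negate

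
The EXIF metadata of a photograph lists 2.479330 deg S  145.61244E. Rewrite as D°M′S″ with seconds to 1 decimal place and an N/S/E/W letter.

Latitude: 0.479330 × 60 = 28.75980′ → 28′, remainder × 60 = 45.588″
Longitude: 0.612440 × 60 = 36.74640′ → 36′, remainder × 60 = 44.784″

2°28′45.6″ S, 145°36′44.8″ E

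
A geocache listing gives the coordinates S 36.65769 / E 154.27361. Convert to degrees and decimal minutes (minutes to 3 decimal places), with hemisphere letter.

Lat: fractional part 0.657690 → 39.46140 minutes
λ: fractional part 0.273610 → 16.41660 minutes

36° 39.461′ S, 154° 16.417′ E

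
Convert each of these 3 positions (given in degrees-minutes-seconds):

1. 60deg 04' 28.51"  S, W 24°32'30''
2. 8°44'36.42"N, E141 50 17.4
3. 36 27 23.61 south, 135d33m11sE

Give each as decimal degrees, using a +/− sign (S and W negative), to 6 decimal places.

Point 1:
  Latitude: 60 + 4/60 + 28.51/3600 = 60.0745861
  S ⇒ negate
  Lon: 24° + 32/60 + 30/3600 = 24 + 0.533333 + 0.008333 = 24.5416667
  hemisphere W, so the sign is −
Point 2:
  Latitude: 8 + 44/60 + 36.42/3600 = 8.7434500
  N → positive
  λ: 141° + 50/60 + 17.4/3600 = 141 + 0.833333 + 0.004833 = 141.8381667
  E → positive
Point 3:
  Latitude: 36 + 27/60 + 23.61/3600 = 36.4565583
  hemisphere S, so the sign is −
  λ: 33′ + 11″ = 33.18333′; 135 + 33.18333/60 = 135.5530556
  E → positive

1. -60.074586, -24.541667
2. 8.743450, 141.838167
3. -36.456558, 135.553056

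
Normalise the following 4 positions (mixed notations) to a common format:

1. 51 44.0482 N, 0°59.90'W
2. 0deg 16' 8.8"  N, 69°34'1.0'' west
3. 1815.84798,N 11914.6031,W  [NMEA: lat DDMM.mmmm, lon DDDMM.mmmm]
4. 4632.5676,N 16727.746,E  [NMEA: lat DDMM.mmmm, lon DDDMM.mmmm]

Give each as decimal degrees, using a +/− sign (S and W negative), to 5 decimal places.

1. 51.73414, -0.99833
2. 0.26911, -69.56694
3. 18.26413, -119.24339
4. 46.54279, 167.46243

Point 1:
  φ: 51 + 44.0482/60 = 51.734137
  N ⇒ keep positive
  Lon: 59.9′ = 0.998333°; total 0.998333
  hemisphere W, so the sign is −
Point 2:
  Latitude: 16′ + 8.8″ = 16.14667′; 0 + 16.14667/60 = 0.269111
  N → positive
  λ: 69° + 34/60 + 1/3600 = 69 + 0.566667 + 0.000278 = 69.566944
  hemisphere W, so the sign is −
Point 3:
  φ: split at 2 digits → 18° and 15.84798′; 18 + 15.84798/60 = 18.264133
  N ⇒ keep positive
  λ: degrees = first 3 digits = 119, minutes = 14.6031; 119 + 14.6031/60 = 119.243385
  hemisphere W, so the sign is −
Point 4:
  Lat: degrees = first 2 digits = 46, minutes = 32.5676; 46 + 32.5676/60 = 46.542793
  N ⇒ keep positive
  Lon: degrees = first 3 digits = 167, minutes = 27.746; 167 + 27.746/60 = 167.462433
  E ⇒ keep positive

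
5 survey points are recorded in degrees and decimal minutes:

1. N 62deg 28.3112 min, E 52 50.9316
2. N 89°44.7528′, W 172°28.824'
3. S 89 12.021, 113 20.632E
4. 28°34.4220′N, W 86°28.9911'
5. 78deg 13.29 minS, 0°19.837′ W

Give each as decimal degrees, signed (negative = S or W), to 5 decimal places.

1. 62.47185, 52.84886
2. 89.74588, -172.48040
3. -89.20035, 113.34387
4. 28.57370, -86.48319
5. -78.22150, -0.33062

Point 1:
  Latitude: 28.3112′ = 0.471853°; total 62.471853
  N → positive
  Longitude: 50.9316′ = 0.848860°; total 52.848860
  E → positive
Point 2:
  φ: 44.7528′ = 0.745880°; total 89.745880
  N ⇒ keep positive
  Longitude: 172 + 28.824/60 = 172.480400
  W → negative
Point 3:
  Latitude: 12.021′ = 0.200350°; total 89.200350
  S ⇒ negate
  λ: 113 + 20.632/60 = 113.343867
  E → positive
Point 4:
  Lat: 34.422′ = 0.573700°; total 28.573700
  N ⇒ keep positive
  λ: 28.9911′ = 0.483185°; total 86.483185
  W → negative
Point 5:
  φ: 13.29′ = 0.221500°; total 78.221500
  hemisphere S, so the sign is −
  Lon: 19.837′ = 0.330617°; total 0.330617
  hemisphere W, so the sign is −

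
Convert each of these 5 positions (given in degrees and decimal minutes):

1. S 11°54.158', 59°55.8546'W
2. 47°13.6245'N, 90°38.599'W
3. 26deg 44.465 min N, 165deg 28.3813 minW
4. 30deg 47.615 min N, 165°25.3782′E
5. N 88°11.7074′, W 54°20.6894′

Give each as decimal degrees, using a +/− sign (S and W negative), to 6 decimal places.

1. -11.902633, -59.930910
2. 47.227075, -90.643317
3. 26.741083, -165.473022
4. 30.793583, 165.422970
5. 88.195123, -54.344823

Point 1:
  Lat: 54.158′ = 0.902633°; total 11.9026333
  hemisphere S, so the sign is −
  Lon: 59 + 55.8546/60 = 59.9309100
  W → negative
Point 2:
  φ: 47 + 13.6245/60 = 47.2270750
  N ⇒ keep positive
  Longitude: 90 + 38.599/60 = 90.6433167
  hemisphere W, so the sign is −
Point 3:
  Lat: 44.465′ = 0.741083°; total 26.7410833
  N → positive
  Lon: 165 + 28.3813/60 = 165.4730217
  W ⇒ negate
Point 4:
  Latitude: 30 + 47.615/60 = 30.7935833
  N ⇒ keep positive
  Longitude: 165 + 25.3782/60 = 165.4229700
  E → positive
Point 5:
  Latitude: 11.7074′ = 0.195123°; total 88.1951233
  N → positive
  Longitude: 20.6894′ = 0.344823°; total 54.3448233
  W ⇒ negate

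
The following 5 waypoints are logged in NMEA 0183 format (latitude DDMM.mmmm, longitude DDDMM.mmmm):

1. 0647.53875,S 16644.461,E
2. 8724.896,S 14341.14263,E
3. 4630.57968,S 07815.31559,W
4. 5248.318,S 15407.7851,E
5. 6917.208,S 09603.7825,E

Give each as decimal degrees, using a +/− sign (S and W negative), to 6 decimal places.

1. -6.792313, 166.741017
2. -87.414933, 143.685711
3. -46.509661, -78.255260
4. -52.805300, 154.129752
5. -69.286800, 96.063042

Point 1:
  Latitude: degrees = first 2 digits = 6, minutes = 47.53875; 6 + 47.53875/60 = 6.7923125
  S ⇒ negate
  Longitude: degrees = first 3 digits = 166, minutes = 44.461; 166 + 44.461/60 = 166.7410167
  E ⇒ keep positive
Point 2:
  Lat: degrees = first 2 digits = 87, minutes = 24.896; 87 + 24.896/60 = 87.4149333
  S → negative
  λ: split at 3 digits → 143° and 41.14263′; 143 + 41.14263/60 = 143.6857105
  E ⇒ keep positive
Point 3:
  Lat: split at 2 digits → 46° and 30.57968′; 46 + 30.57968/60 = 46.5096613
  S → negative
  Longitude: split at 3 digits → 078° and 15.31559′; 78 + 15.31559/60 = 78.2552598
  W → negative
Point 4:
  Lat: split at 2 digits → 52° and 48.318′; 52 + 48.318/60 = 52.8053000
  S ⇒ negate
  λ: degrees = first 3 digits = 154, minutes = 7.7851; 154 + 7.7851/60 = 154.1297517
  E → positive
Point 5:
  φ: split at 2 digits → 69° and 17.208′; 69 + 17.208/60 = 69.2868000
  S ⇒ negate
  Longitude: degrees = first 3 digits = 96, minutes = 3.7825; 96 + 3.7825/60 = 96.0630417
  E → positive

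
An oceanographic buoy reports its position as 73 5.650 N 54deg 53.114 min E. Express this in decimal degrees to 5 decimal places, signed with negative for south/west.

Latitude: 73 + 5.65/60 = 73.094167
N ⇒ keep positive
λ: 53.114′ = 0.885233°; total 54.885233
E ⇒ keep positive

73.09417, 54.88523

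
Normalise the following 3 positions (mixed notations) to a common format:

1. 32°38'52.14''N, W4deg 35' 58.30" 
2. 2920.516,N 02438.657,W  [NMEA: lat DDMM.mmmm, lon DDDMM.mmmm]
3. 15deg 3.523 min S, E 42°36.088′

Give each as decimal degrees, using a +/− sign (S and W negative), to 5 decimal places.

1. 32.64782, -4.59953
2. 29.34193, -24.64428
3. -15.05872, 42.60147

Point 1:
  φ: 32° + 38/60 + 52.14/3600 = 32 + 0.633333 + 0.014483 = 32.647817
  N → positive
  Longitude: 4° + 35/60 + 58.3/3600 = 4 + 0.583333 + 0.016194 = 4.599528
  hemisphere W, so the sign is −
Point 2:
  φ: split at 2 digits → 29° and 20.516′; 29 + 20.516/60 = 29.341933
  N → positive
  Longitude: split at 3 digits → 024° and 38.657′; 24 + 38.657/60 = 24.644283
  W → negative
Point 3:
  φ: 15 + 3.523/60 = 15.058717
  S → negative
  Longitude: 42 + 36.088/60 = 42.601467
  E ⇒ keep positive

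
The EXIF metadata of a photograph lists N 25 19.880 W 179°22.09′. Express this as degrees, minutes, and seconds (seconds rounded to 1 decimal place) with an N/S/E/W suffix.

φ: fractional minutes 0.88000 × 60 = 52.800″
Lon: 22.09000′ → 22′ and 0.09000 × 60 = 5.400″

25°19′52.8″ N, 179°22′5.4″ W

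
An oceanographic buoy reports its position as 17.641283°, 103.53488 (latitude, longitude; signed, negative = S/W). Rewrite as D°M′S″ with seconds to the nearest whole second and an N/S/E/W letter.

Lat: whole degrees 17; 38.47698′ → 38′ and 28.62″
λ: 0.534880 × 60 = 32.09280′ → 32′, remainder × 60 = 5.57″

17°38′29″ N, 103°32′6″ E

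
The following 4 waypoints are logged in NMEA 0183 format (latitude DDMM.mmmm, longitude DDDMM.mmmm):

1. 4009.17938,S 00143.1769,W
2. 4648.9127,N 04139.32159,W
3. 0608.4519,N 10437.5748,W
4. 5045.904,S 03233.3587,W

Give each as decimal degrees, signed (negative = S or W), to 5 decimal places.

1. -40.15299, -1.71962
2. 46.81521, -41.65536
3. 6.14087, -104.62625
4. -50.76507, -32.55598

Point 1:
  φ: degrees = first 2 digits = 40, minutes = 9.17938; 40 + 9.17938/60 = 40.152990
  hemisphere S, so the sign is −
  λ: degrees = first 3 digits = 1, minutes = 43.1769; 1 + 43.1769/60 = 1.719615
  W ⇒ negate
Point 2:
  Lat: split at 2 digits → 46° and 48.9127′; 46 + 48.9127/60 = 46.815212
  N → positive
  Longitude: degrees = first 3 digits = 41, minutes = 39.32159; 41 + 39.32159/60 = 41.655360
  W ⇒ negate
Point 3:
  φ: split at 2 digits → 06° and 8.4519′; 6 + 8.4519/60 = 6.140865
  N → positive
  Lon: degrees = first 3 digits = 104, minutes = 37.5748; 104 + 37.5748/60 = 104.626247
  W → negative
Point 4:
  φ: split at 2 digits → 50° and 45.904′; 50 + 45.904/60 = 50.765067
  S ⇒ negate
  λ: split at 3 digits → 032° and 33.3587′; 32 + 33.3587/60 = 32.555978
  W → negative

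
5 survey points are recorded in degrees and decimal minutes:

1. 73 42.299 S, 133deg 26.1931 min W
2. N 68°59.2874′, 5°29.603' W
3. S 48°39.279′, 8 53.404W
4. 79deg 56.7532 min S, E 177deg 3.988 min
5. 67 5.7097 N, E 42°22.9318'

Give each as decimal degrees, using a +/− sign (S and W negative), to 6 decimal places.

1. -73.704983, -133.436552
2. 68.988123, -5.493383
3. -48.654650, -8.890067
4. -79.945887, 177.066467
5. 67.095162, 42.382197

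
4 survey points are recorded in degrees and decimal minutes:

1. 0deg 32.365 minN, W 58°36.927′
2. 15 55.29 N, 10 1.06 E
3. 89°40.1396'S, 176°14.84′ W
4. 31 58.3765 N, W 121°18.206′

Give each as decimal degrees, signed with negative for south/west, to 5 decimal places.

1. 0.53942, -58.61545
2. 15.92150, 10.01767
3. -89.66899, -176.24733
4. 31.97294, -121.30343

Point 1:
  Lat: 0 + 32.365/60 = 0.539417
  N → positive
  Longitude: 36.927′ = 0.615450°; total 58.615450
  hemisphere W, so the sign is −
Point 2:
  Latitude: 15 + 55.29/60 = 15.921500
  N ⇒ keep positive
  Longitude: 10 + 1.06/60 = 10.017667
  E → positive
Point 3:
  φ: 40.1396′ = 0.668993°; total 89.668993
  S ⇒ negate
  Lon: 14.84′ = 0.247333°; total 176.247333
  W ⇒ negate
Point 4:
  φ: 58.3765′ = 0.972942°; total 31.972942
  N → positive
  Lon: 18.206′ = 0.303433°; total 121.303433
  W ⇒ negate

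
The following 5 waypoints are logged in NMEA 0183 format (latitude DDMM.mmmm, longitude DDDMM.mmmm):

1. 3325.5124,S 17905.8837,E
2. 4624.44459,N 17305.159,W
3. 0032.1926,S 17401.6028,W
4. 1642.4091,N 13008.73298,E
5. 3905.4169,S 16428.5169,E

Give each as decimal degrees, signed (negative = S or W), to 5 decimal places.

1. -33.42521, 179.09806
2. 46.40741, -173.08598
3. -0.53654, -174.02671
4. 16.70682, 130.14555
5. -39.09028, 164.47528

Point 1:
  Latitude: split at 2 digits → 33° and 25.5124′; 33 + 25.5124/60 = 33.425207
  hemisphere S, so the sign is −
  Longitude: split at 3 digits → 179° and 5.8837′; 179 + 5.8837/60 = 179.098062
  E → positive
Point 2:
  Latitude: split at 2 digits → 46° and 24.44459′; 46 + 24.44459/60 = 46.407410
  N → positive
  λ: split at 3 digits → 173° and 5.159′; 173 + 5.159/60 = 173.085983
  W → negative
Point 3:
  Lat: split at 2 digits → 00° and 32.1926′; 0 + 32.1926/60 = 0.536543
  S ⇒ negate
  λ: degrees = first 3 digits = 174, minutes = 1.6028; 174 + 1.6028/60 = 174.026713
  hemisphere W, so the sign is −
Point 4:
  φ: degrees = first 2 digits = 16, minutes = 42.4091; 16 + 42.4091/60 = 16.706818
  N → positive
  Longitude: degrees = first 3 digits = 130, minutes = 8.73298; 130 + 8.73298/60 = 130.145550
  E ⇒ keep positive
Point 5:
  Latitude: degrees = first 2 digits = 39, minutes = 5.4169; 39 + 5.4169/60 = 39.090282
  hemisphere S, so the sign is −
  Lon: split at 3 digits → 164° and 28.5169′; 164 + 28.5169/60 = 164.475282
  E ⇒ keep positive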